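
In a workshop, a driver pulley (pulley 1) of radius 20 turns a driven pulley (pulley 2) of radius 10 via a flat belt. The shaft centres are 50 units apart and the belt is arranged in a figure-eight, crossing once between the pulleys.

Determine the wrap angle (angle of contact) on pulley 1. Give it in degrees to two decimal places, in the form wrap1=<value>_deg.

wrap1=253.74_deg

crossed belt: β = asin((r1+r2)/C) = asin(30/50) = 36.8699°
wrap1 = wrap2 = π + 2β = 253.7398°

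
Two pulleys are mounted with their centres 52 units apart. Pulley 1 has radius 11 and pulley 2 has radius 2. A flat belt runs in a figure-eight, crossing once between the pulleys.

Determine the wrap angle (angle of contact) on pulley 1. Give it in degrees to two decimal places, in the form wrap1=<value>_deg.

wrap1=208.96_deg

crossed belt: β = asin((r1+r2)/C) = asin(13/52) = 14.4775°
wrap1 = wrap2 = π + 2β = 208.9550°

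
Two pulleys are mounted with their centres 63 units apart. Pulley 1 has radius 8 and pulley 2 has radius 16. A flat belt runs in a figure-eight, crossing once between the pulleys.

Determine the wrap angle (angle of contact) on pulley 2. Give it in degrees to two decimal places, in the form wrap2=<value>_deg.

crossed belt: β = asin((r1+r2)/C) = asin(24/63) = 22.3927°
wrap1 = wrap2 = π + 2β = 224.7854°

wrap2=224.79_deg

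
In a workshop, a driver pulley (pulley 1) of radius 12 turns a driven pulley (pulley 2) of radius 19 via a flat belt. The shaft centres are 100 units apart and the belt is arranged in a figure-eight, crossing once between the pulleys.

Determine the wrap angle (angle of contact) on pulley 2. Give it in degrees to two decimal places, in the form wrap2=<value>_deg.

crossed belt: β = asin((r1+r2)/C) = asin(31/100) = 18.0592°
wrap1 = wrap2 = π + 2β = 216.1185°

wrap2=216.12_deg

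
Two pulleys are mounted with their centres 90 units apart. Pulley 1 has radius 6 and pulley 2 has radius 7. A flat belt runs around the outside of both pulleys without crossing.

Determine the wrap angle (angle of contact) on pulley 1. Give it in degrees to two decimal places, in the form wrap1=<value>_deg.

open belt: β = asin((r2−r1)/C) = asin(1/90) = 0.6366°
wrap1 = π − 2β = 178.7267°
wrap2 = π + 2β = 181.2733°

wrap1=178.73_deg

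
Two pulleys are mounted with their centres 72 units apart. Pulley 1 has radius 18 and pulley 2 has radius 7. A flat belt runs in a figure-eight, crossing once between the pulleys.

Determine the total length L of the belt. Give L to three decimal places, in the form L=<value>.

L=231.311

crossed belt: β = asin((r1+r2)/C) = asin(25/72) = 20.3175°
wrap1 = wrap2 = π + 2β = 220.6350°
tangent length = C·cosβ = 67.5204
L = (r1+r2)·wrap + 2·C·cosβ = 25·3.8508 + 2·67.5204 = 231.3109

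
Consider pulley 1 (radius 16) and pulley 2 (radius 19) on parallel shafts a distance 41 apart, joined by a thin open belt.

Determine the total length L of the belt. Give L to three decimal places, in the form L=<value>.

L=192.175

open belt: β = asin((r2−r1)/C) = asin(3/41) = 4.1961°
wrap1 = π − 2β = 171.6078°
wrap2 = π + 2β = 188.3922°
tangent length = C·cosβ = 40.8901
L = r1·wrap1 + r2·wrap2 + 2·C·cosβ = 16·2.9951 + 19·3.2881 + 2·40.8901 = 192.1754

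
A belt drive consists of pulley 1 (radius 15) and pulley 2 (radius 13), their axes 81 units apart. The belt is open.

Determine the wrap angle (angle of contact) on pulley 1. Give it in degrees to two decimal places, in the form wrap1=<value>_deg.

wrap1=182.83_deg

open belt: β = asin((r2−r1)/C) = asin(-2/81) = -1.4149°
wrap1 = π − 2β = 182.8297°
wrap2 = π + 2β = 177.1703°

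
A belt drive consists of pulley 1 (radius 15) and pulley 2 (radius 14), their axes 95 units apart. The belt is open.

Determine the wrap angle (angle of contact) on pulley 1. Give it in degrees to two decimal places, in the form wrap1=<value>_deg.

wrap1=181.21_deg

open belt: β = asin((r2−r1)/C) = asin(-1/95) = -0.6031°
wrap1 = π − 2β = 181.2062°
wrap2 = π + 2β = 178.7938°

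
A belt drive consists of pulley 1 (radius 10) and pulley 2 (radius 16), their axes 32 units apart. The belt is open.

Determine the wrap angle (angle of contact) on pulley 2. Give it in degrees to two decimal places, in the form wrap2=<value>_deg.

wrap2=201.61_deg

open belt: β = asin((r2−r1)/C) = asin(6/32) = 10.8069°
wrap1 = π − 2β = 158.3862°
wrap2 = π + 2β = 201.6138°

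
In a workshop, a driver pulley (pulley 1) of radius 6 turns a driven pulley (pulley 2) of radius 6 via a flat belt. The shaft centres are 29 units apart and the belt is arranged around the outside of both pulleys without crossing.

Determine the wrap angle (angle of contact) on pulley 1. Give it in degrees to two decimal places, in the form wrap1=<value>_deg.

wrap1=180.00_deg

open belt: β = asin((r2−r1)/C) = asin(0/29) = 0.0000°
wrap1 = π − 2β = 180.0000°
wrap2 = π + 2β = 180.0000°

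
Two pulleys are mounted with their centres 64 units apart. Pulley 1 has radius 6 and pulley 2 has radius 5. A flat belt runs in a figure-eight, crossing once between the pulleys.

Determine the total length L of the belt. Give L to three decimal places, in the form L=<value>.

crossed belt: β = asin((r1+r2)/C) = asin(11/64) = 9.8969°
wrap1 = wrap2 = π + 2β = 199.7937°
tangent length = C·cosβ = 63.0476
L = (r1+r2)·wrap + 2·C·cosβ = 11·3.4871 + 2·63.0476 = 164.4528

L=164.453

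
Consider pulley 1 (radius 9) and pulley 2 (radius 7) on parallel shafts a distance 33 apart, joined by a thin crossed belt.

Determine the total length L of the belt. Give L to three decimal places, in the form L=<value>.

L=124.187

crossed belt: β = asin((r1+r2)/C) = asin(16/33) = 29.0025°
wrap1 = wrap2 = π + 2β = 238.0051°
tangent length = C·cosβ = 28.8617
L = (r1+r2)·wrap + 2·C·cosβ = 16·4.1540 + 2·28.8617 = 124.1870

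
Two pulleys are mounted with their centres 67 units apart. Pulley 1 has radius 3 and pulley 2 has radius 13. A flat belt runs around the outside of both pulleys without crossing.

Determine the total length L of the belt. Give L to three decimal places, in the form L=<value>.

L=185.761

open belt: β = asin((r2−r1)/C) = asin(10/67) = 8.5837°
wrap1 = π − 2β = 162.8326°
wrap2 = π + 2β = 197.1674°
tangent length = C·cosβ = 66.2495
L = r1·wrap1 + r2·wrap2 + 2·C·cosβ = 3·2.8420 + 13·3.4412 + 2·66.2495 = 185.7608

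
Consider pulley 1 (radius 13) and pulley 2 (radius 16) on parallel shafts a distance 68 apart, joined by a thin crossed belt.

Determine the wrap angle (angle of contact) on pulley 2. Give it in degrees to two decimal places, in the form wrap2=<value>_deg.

crossed belt: β = asin((r1+r2)/C) = asin(29/68) = 25.2438°
wrap1 = wrap2 = π + 2β = 230.4876°

wrap2=230.49_deg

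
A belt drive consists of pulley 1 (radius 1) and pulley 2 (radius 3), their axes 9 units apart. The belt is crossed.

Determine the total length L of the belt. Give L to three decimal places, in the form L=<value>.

L=32.375

crossed belt: β = asin((r1+r2)/C) = asin(4/9) = 26.3878°
wrap1 = wrap2 = π + 2β = 232.7756°
tangent length = C·cosβ = 8.0623
L = (r1+r2)·wrap + 2·C·cosβ = 4·4.0627 + 2·8.0623 = 32.3753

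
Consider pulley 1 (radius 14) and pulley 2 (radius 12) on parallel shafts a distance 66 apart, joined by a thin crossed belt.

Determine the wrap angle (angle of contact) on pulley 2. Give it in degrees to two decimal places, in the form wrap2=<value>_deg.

crossed belt: β = asin((r1+r2)/C) = asin(26/66) = 23.1998°
wrap1 = wrap2 = π + 2β = 226.3997°

wrap2=226.40_deg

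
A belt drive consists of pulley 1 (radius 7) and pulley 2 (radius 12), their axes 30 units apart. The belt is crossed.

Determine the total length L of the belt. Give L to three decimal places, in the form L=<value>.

L=132.185

crossed belt: β = asin((r1+r2)/C) = asin(19/30) = 39.2965°
wrap1 = wrap2 = π + 2β = 258.5930°
tangent length = C·cosβ = 23.2164
L = (r1+r2)·wrap + 2·C·cosβ = 19·4.5133 + 2·23.2164 = 132.1854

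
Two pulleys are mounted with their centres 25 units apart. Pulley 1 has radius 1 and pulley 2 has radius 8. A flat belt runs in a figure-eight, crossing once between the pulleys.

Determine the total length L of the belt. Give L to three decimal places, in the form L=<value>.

crossed belt: β = asin((r1+r2)/C) = asin(9/25) = 21.1002°
wrap1 = wrap2 = π + 2β = 222.2004°
tangent length = C·cosβ = 23.3238
L = (r1+r2)·wrap + 2·C·cosβ = 9·3.8781 + 2·23.3238 = 81.5508

L=81.551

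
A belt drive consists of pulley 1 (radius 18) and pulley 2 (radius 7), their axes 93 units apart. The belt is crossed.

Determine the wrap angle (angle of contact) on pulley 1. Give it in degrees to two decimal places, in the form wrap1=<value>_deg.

wrap1=211.19_deg

crossed belt: β = asin((r1+r2)/C) = asin(25/93) = 15.5939°
wrap1 = wrap2 = π + 2β = 211.1878°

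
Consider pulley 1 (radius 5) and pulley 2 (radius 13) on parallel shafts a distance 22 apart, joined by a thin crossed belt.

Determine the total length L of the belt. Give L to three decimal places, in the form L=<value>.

L=116.344

crossed belt: β = asin((r1+r2)/C) = asin(18/22) = 54.9032°
wrap1 = wrap2 = π + 2β = 289.8064°
tangent length = C·cosβ = 12.6491
L = (r1+r2)·wrap + 2·C·cosβ = 18·5.0581 + 2·12.6491 = 116.3436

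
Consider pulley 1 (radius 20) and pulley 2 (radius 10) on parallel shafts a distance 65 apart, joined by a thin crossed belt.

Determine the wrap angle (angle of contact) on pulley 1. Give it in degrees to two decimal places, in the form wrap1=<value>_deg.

crossed belt: β = asin((r1+r2)/C) = asin(30/65) = 27.4864°
wrap1 = wrap2 = π + 2β = 234.9729°

wrap1=234.97_deg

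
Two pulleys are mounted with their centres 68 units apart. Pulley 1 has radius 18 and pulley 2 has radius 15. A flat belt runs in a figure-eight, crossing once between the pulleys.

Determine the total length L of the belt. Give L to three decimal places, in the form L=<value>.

L=256.026

crossed belt: β = asin((r1+r2)/C) = asin(33/68) = 29.0317°
wrap1 = wrap2 = π + 2β = 238.0635°
tangent length = C·cosβ = 59.4559
L = (r1+r2)·wrap + 2·C·cosβ = 33·4.1550 + 2·59.4559 = 256.0265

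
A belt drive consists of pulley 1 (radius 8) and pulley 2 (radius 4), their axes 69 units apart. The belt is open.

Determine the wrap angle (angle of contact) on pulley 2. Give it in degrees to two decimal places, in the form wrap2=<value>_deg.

open belt: β = asin((r2−r1)/C) = asin(-4/69) = -3.3234°
wrap1 = π − 2β = 186.6467°
wrap2 = π + 2β = 173.3533°

wrap2=173.35_deg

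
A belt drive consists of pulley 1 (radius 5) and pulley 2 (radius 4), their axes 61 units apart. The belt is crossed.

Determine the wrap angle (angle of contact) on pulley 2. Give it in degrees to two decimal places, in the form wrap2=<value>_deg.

crossed belt: β = asin((r1+r2)/C) = asin(9/61) = 8.4844°
wrap1 = wrap2 = π + 2β = 196.9689°

wrap2=196.97_deg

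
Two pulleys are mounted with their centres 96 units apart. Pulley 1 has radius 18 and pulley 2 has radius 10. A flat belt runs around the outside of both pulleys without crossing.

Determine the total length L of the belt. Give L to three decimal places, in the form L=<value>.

L=280.632

open belt: β = asin((r2−r1)/C) = asin(-8/96) = -4.7802°
wrap1 = π − 2β = 189.5604°
wrap2 = π + 2β = 170.4396°
tangent length = C·cosβ = 95.6661
L = r1·wrap1 + r2·wrap2 + 2·C·cosβ = 18·3.3085 + 10·2.9747 + 2·95.6661 = 280.6316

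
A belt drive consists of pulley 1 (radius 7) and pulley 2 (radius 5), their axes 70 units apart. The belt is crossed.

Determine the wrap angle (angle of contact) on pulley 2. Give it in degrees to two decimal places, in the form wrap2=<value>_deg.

wrap2=199.74_deg

crossed belt: β = asin((r1+r2)/C) = asin(12/70) = 9.8709°
wrap1 = wrap2 = π + 2β = 199.7418°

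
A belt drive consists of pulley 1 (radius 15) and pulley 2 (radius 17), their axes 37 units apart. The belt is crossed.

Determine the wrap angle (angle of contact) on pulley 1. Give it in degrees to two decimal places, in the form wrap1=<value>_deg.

wrap1=299.73_deg

crossed belt: β = asin((r1+r2)/C) = asin(32/37) = 59.8673°
wrap1 = wrap2 = π + 2β = 299.7346°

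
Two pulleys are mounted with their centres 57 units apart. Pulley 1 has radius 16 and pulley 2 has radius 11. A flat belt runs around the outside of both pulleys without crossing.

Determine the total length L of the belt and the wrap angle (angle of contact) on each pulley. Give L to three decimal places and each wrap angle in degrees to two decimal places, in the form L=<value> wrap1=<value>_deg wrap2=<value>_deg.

L=199.262 wrap1=190.06_deg wrap2=169.94_deg

open belt: β = asin((r2−r1)/C) = asin(-5/57) = -5.0324°
wrap1 = π − 2β = 190.0648°
wrap2 = π + 2β = 169.9352°
tangent length = C·cosβ = 56.7803
L = r1·wrap1 + r2·wrap2 + 2·C·cosβ = 16·3.3173 + 11·2.9659 + 2·56.7803 = 199.2619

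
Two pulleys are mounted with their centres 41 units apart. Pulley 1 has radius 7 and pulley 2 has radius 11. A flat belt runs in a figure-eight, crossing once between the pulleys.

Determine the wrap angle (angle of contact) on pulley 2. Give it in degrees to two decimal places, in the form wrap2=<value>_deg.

crossed belt: β = asin((r1+r2)/C) = asin(18/41) = 26.0416°
wrap1 = wrap2 = π + 2β = 232.0833°

wrap2=232.08_deg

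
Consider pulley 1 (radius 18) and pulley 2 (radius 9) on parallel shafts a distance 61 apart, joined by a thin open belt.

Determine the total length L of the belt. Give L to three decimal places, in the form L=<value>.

L=208.153

open belt: β = asin((r2−r1)/C) = asin(-9/61) = -8.4844°
wrap1 = π − 2β = 196.9689°
wrap2 = π + 2β = 163.0311°
tangent length = C·cosβ = 60.3324
L = r1·wrap1 + r2·wrap2 + 2·C·cosβ = 18·3.4378 + 9·2.8454 + 2·60.3324 = 208.1533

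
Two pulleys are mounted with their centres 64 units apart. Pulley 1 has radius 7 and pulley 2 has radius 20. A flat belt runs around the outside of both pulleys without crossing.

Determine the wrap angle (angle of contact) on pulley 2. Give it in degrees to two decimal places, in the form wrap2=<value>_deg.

open belt: β = asin((r2−r1)/C) = asin(13/64) = 11.7198°
wrap1 = π − 2β = 156.5605°
wrap2 = π + 2β = 203.4395°

wrap2=203.44_deg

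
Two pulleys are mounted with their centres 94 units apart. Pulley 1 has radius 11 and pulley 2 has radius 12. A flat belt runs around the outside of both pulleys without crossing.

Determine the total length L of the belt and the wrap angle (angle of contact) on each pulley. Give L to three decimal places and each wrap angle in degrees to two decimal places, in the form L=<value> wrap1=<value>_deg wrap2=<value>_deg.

L=260.267 wrap1=178.78_deg wrap2=181.22_deg

open belt: β = asin((r2−r1)/C) = asin(1/94) = 0.6095°
wrap1 = π − 2β = 178.7809°
wrap2 = π + 2β = 181.2191°
tangent length = C·cosβ = 93.9947
L = r1·wrap1 + r2·wrap2 + 2·C·cosβ = 11·3.1203 + 12·3.1629 + 2·93.9947 = 260.2673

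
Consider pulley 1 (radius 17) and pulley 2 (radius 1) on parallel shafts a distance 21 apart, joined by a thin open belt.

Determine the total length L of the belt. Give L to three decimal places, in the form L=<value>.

open belt: β = asin((r2−r1)/C) = asin(-16/21) = -49.6324°
wrap1 = π − 2β = 279.2648°
wrap2 = π + 2β = 80.7352°
tangent length = C·cosβ = 13.6015
L = r1·wrap1 + r2·wrap2 + 2·C·cosβ = 17·4.8741 + 1·1.4091 + 2·13.6015 = 111.4716

L=111.472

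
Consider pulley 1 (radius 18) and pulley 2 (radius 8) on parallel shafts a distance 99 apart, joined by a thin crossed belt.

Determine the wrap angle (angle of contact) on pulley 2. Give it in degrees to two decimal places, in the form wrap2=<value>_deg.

crossed belt: β = asin((r1+r2)/C) = asin(26/99) = 15.2260°
wrap1 = wrap2 = π + 2β = 210.4519°

wrap2=210.45_deg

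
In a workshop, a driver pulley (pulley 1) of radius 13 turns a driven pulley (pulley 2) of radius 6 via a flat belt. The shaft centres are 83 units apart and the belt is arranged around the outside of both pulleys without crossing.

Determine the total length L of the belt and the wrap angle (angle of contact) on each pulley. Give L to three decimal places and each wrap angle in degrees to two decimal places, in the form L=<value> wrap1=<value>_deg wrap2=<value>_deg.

open belt: β = asin((r2−r1)/C) = asin(-7/83) = -4.8379°
wrap1 = π − 2β = 189.6758°
wrap2 = π + 2β = 170.3242°
tangent length = C·cosβ = 82.7043
L = r1·wrap1 + r2·wrap2 + 2·C·cosβ = 13·3.3105 + 6·2.9727 + 2·82.7043 = 226.2810

L=226.281 wrap1=189.68_deg wrap2=170.32_deg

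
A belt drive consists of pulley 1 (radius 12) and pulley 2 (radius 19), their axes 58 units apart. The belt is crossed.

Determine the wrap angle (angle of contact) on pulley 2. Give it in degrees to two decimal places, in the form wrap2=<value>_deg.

crossed belt: β = asin((r1+r2)/C) = asin(31/58) = 32.3088°
wrap1 = wrap2 = π + 2β = 244.6177°

wrap2=244.62_deg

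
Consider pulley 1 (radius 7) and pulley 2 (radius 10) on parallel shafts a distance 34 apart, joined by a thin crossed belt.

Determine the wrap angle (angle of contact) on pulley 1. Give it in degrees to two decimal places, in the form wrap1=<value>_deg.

wrap1=240.00_deg

crossed belt: β = asin((r1+r2)/C) = asin(17/34) = 30.0000°
wrap1 = wrap2 = π + 2β = 240.0000°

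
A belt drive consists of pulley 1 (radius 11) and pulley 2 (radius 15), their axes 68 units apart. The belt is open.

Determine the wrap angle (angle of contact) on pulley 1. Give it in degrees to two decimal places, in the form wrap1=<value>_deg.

wrap1=173.26_deg

open belt: β = asin((r2−r1)/C) = asin(4/68) = 3.3723°
wrap1 = π − 2β = 173.2554°
wrap2 = π + 2β = 186.7446°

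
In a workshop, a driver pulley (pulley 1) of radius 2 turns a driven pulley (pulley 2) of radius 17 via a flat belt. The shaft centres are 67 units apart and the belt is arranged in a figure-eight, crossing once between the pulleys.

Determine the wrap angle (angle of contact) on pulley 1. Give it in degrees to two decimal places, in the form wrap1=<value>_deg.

wrap1=212.95_deg

crossed belt: β = asin((r1+r2)/C) = asin(19/67) = 16.4741°
wrap1 = wrap2 = π + 2β = 212.9482°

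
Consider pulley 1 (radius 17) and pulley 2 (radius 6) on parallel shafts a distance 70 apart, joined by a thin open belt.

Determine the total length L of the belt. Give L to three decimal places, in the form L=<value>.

open belt: β = asin((r2−r1)/C) = asin(-11/70) = -9.0411°
wrap1 = π − 2β = 198.0822°
wrap2 = π + 2β = 161.9178°
tangent length = C·cosβ = 69.1303
L = r1·wrap1 + r2·wrap2 + 2·C·cosβ = 17·3.4572 + 6·2.8260 + 2·69.1303 = 213.9888

L=213.989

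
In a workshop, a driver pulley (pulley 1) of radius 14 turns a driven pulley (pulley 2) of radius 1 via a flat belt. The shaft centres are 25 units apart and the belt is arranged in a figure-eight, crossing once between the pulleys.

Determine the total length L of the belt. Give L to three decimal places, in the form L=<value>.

L=106.429

crossed belt: β = asin((r1+r2)/C) = asin(15/25) = 36.8699°
wrap1 = wrap2 = π + 2β = 253.7398°
tangent length = C·cosβ = 20.0000
L = (r1+r2)·wrap + 2·C·cosβ = 15·4.4286 + 2·20.0000 = 106.4289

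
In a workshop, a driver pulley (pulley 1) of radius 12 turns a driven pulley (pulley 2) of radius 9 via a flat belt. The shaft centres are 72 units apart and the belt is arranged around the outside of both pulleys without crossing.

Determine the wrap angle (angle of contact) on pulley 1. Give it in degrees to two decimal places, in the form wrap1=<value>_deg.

open belt: β = asin((r2−r1)/C) = asin(-3/72) = -2.3880°
wrap1 = π − 2β = 184.7760°
wrap2 = π + 2β = 175.2240°

wrap1=184.78_deg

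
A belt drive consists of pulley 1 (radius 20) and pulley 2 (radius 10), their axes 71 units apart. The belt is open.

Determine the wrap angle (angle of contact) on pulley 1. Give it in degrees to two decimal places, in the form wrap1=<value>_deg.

open belt: β = asin((r2−r1)/C) = asin(-10/71) = -8.0967°
wrap1 = π − 2β = 196.1935°
wrap2 = π + 2β = 163.8065°

wrap1=196.19_deg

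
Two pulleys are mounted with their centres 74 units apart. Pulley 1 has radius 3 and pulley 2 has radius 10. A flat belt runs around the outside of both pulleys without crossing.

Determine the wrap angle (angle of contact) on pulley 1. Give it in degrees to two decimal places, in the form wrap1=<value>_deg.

open belt: β = asin((r2−r1)/C) = asin(7/74) = 5.4280°
wrap1 = π − 2β = 169.1440°
wrap2 = π + 2β = 190.8560°

wrap1=169.14_deg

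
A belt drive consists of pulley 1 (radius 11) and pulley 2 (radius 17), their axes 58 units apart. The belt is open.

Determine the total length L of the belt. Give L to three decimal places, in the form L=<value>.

L=204.586

open belt: β = asin((r2−r1)/C) = asin(6/58) = 5.9378°
wrap1 = π − 2β = 168.1245°
wrap2 = π + 2β = 191.8755°
tangent length = C·cosβ = 57.6888
L = r1·wrap1 + r2·wrap2 + 2·C·cosβ = 11·2.9343 + 17·3.3489 + 2·57.6888 = 204.5858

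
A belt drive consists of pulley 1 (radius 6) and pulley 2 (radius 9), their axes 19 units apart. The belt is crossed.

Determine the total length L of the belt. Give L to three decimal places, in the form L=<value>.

L=97.746

crossed belt: β = asin((r1+r2)/C) = asin(15/19) = 52.1364°
wrap1 = wrap2 = π + 2β = 284.2727°
tangent length = C·cosβ = 11.6619
L = (r1+r2)·wrap + 2·C·cosβ = 15·4.9615 + 2·11.6619 = 97.7462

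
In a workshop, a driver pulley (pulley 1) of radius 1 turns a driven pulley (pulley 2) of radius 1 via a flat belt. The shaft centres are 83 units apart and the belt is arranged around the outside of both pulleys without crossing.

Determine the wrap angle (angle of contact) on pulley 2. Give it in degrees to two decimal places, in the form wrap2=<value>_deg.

open belt: β = asin((r2−r1)/C) = asin(0/83) = 0.0000°
wrap1 = π − 2β = 180.0000°
wrap2 = π + 2β = 180.0000°

wrap2=180.00_deg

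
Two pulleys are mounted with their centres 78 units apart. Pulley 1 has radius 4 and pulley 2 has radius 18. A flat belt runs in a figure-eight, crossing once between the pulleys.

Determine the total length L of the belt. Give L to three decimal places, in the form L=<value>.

L=231.362

crossed belt: β = asin((r1+r2)/C) = asin(22/78) = 16.3827°
wrap1 = wrap2 = π + 2β = 212.7653°
tangent length = C·cosβ = 74.8331
L = (r1+r2)·wrap + 2·C·cosβ = 22·3.7135 + 2·74.8331 = 231.3623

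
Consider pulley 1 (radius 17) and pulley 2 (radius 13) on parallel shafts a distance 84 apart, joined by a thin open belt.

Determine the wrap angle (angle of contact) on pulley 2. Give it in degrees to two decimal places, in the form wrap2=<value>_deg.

wrap2=174.54_deg

open belt: β = asin((r2−r1)/C) = asin(-4/84) = -2.7294°
wrap1 = π − 2β = 185.4588°
wrap2 = π + 2β = 174.5412°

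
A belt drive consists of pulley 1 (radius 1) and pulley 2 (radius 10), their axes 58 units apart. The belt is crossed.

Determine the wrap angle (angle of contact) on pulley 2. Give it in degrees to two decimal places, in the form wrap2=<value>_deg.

crossed belt: β = asin((r1+r2)/C) = asin(11/58) = 10.9327°
wrap1 = wrap2 = π + 2β = 201.8653°

wrap2=201.87_deg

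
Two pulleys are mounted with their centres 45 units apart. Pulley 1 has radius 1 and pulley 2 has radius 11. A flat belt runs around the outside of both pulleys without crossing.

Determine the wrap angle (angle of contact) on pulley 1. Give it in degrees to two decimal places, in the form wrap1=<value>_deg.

open belt: β = asin((r2−r1)/C) = asin(10/45) = 12.8396°
wrap1 = π − 2β = 154.3208°
wrap2 = π + 2β = 205.6792°

wrap1=154.32_deg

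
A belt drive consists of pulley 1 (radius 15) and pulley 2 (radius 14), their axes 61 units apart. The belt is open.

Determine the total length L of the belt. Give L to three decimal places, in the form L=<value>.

L=213.123

open belt: β = asin((r2−r1)/C) = asin(-1/61) = -0.9393°
wrap1 = π − 2β = 181.8786°
wrap2 = π + 2β = 178.1214°
tangent length = C·cosβ = 60.9918
L = r1·wrap1 + r2·wrap2 + 2·C·cosβ = 15·3.1744 + 14·3.1088 + 2·60.9918 = 213.1226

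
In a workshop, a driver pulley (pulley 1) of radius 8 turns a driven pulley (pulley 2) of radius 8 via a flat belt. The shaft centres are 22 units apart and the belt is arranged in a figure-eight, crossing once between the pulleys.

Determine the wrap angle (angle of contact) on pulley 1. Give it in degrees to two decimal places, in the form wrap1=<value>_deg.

wrap1=273.32_deg

crossed belt: β = asin((r1+r2)/C) = asin(16/22) = 46.6582°
wrap1 = wrap2 = π + 2β = 273.3165°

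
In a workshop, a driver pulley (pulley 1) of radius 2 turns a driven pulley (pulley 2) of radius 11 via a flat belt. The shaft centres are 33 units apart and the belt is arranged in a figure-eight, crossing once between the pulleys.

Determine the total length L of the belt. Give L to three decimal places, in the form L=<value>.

L=112.031

crossed belt: β = asin((r1+r2)/C) = asin(13/33) = 23.1998°
wrap1 = wrap2 = π + 2β = 226.3997°
tangent length = C·cosβ = 30.3315
L = (r1+r2)·wrap + 2·C·cosβ = 13·3.9514 + 2·30.3315 = 112.0315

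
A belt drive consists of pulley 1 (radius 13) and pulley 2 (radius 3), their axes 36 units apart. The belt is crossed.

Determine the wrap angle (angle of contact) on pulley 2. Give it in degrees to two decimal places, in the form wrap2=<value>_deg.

wrap2=232.78_deg

crossed belt: β = asin((r1+r2)/C) = asin(16/36) = 26.3878°
wrap1 = wrap2 = π + 2β = 232.7756°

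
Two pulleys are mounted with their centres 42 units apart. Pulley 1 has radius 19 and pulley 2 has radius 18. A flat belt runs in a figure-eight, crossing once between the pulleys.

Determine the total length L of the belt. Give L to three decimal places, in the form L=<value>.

L=235.751

crossed belt: β = asin((r1+r2)/C) = asin(37/42) = 61.7575°
wrap1 = wrap2 = π + 2β = 303.5149°
tangent length = C·cosβ = 19.8746
L = (r1+r2)·wrap + 2·C·cosβ = 37·5.2973 + 2·19.8746 = 235.7506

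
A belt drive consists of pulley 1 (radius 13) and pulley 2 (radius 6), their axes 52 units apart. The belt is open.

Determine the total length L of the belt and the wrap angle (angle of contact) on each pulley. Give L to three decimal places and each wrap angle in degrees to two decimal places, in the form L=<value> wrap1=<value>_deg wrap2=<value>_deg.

L=164.634 wrap1=195.47_deg wrap2=164.53_deg

open belt: β = asin((r2−r1)/C) = asin(-7/52) = -7.7364°
wrap1 = π − 2β = 195.4728°
wrap2 = π + 2β = 164.5272°
tangent length = C·cosβ = 51.5267
L = r1·wrap1 + r2·wrap2 + 2·C·cosβ = 13·3.4116 + 6·2.8715 + 2·51.5267 = 164.6340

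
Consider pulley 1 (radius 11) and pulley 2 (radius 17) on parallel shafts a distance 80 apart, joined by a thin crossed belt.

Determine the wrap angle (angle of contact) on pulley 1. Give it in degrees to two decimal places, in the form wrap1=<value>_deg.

crossed belt: β = asin((r1+r2)/C) = asin(28/80) = 20.4873°
wrap1 = wrap2 = π + 2β = 220.9746°

wrap1=220.97_deg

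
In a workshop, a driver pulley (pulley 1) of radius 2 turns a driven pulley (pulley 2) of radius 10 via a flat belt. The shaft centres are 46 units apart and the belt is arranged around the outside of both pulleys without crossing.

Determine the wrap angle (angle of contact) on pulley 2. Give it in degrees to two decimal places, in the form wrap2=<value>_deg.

wrap2=200.03_deg

open belt: β = asin((r2−r1)/C) = asin(8/46) = 10.0154°
wrap1 = π − 2β = 159.9692°
wrap2 = π + 2β = 200.0308°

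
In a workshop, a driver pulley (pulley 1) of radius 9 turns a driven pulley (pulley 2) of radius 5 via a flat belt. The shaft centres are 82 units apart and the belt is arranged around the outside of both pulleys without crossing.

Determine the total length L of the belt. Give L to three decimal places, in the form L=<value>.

open belt: β = asin((r2−r1)/C) = asin(-4/82) = -2.7960°
wrap1 = π − 2β = 185.5921°
wrap2 = π + 2β = 174.4079°
tangent length = C·cosβ = 81.9024
L = r1·wrap1 + r2·wrap2 + 2·C·cosβ = 9·3.2392 + 5·3.0440 + 2·81.9024 = 208.1775

L=208.177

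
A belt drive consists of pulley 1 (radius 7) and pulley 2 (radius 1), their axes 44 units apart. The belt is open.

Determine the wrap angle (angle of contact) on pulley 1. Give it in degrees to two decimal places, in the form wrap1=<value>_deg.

wrap1=195.67_deg

open belt: β = asin((r2−r1)/C) = asin(-6/44) = -7.8375°
wrap1 = π − 2β = 195.6750°
wrap2 = π + 2β = 164.3250°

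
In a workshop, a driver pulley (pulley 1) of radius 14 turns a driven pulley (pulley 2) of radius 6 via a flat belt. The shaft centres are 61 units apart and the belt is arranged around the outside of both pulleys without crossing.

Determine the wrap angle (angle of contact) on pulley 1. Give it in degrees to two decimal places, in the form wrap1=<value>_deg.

open belt: β = asin((r2−r1)/C) = asin(-8/61) = -7.5359°
wrap1 = π − 2β = 195.0718°
wrap2 = π + 2β = 164.9282°

wrap1=195.07_deg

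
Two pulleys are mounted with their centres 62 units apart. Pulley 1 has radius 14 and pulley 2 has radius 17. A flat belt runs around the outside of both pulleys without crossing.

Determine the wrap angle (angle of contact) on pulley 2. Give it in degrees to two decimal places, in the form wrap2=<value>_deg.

open belt: β = asin((r2−r1)/C) = asin(3/62) = 2.7735°
wrap1 = π − 2β = 174.4531°
wrap2 = π + 2β = 185.5469°

wrap2=185.55_deg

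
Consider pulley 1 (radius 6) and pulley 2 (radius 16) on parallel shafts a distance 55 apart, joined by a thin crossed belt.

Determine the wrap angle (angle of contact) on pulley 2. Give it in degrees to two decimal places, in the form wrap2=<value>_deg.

crossed belt: β = asin((r1+r2)/C) = asin(22/55) = 23.5782°
wrap1 = wrap2 = π + 2β = 227.1564°

wrap2=227.16_deg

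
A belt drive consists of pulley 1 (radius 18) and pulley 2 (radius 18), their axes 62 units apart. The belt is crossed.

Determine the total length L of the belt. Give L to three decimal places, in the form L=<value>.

L=258.658

crossed belt: β = asin((r1+r2)/C) = asin(36/62) = 35.4959°
wrap1 = wrap2 = π + 2β = 250.9919°
tangent length = C·cosβ = 50.4777
L = (r1+r2)·wrap + 2·C·cosβ = 36·4.3806 + 2·50.4777 = 258.6583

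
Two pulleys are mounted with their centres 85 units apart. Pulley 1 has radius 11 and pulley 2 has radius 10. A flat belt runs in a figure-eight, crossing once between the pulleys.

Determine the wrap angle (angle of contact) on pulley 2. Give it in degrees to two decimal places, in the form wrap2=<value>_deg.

crossed belt: β = asin((r1+r2)/C) = asin(21/85) = 14.3035°
wrap1 = wrap2 = π + 2β = 208.6071°

wrap2=208.61_deg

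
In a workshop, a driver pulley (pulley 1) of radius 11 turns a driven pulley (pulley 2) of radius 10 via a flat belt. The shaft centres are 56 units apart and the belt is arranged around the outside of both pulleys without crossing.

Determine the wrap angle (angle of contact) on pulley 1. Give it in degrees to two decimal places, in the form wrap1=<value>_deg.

open belt: β = asin((r2−r1)/C) = asin(-1/56) = -1.0232°
wrap1 = π − 2β = 182.0464°
wrap2 = π + 2β = 177.9536°

wrap1=182.05_deg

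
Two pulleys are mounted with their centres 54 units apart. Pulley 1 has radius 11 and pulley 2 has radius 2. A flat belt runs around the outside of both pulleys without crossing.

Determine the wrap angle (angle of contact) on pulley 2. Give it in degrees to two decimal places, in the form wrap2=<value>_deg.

wrap2=160.81_deg

open belt: β = asin((r2−r1)/C) = asin(-9/54) = -9.5941°
wrap1 = π − 2β = 199.1881°
wrap2 = π + 2β = 160.8119°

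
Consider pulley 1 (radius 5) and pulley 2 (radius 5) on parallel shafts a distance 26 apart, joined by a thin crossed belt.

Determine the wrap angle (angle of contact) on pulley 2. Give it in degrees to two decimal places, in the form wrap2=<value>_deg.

wrap2=225.24_deg

crossed belt: β = asin((r1+r2)/C) = asin(10/26) = 22.6199°
wrap1 = wrap2 = π + 2β = 225.2397°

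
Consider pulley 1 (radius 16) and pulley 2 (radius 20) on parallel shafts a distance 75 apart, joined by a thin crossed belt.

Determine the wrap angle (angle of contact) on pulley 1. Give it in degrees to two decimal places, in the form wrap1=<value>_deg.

wrap1=237.37_deg

crossed belt: β = asin((r1+r2)/C) = asin(36/75) = 28.6854°
wrap1 = wrap2 = π + 2β = 237.3708°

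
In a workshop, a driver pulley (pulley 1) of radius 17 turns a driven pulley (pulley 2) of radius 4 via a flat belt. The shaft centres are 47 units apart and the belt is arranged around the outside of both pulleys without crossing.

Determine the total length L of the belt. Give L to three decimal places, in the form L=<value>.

L=163.593

open belt: β = asin((r2−r1)/C) = asin(-13/47) = -16.0571°
wrap1 = π − 2β = 212.1143°
wrap2 = π + 2β = 147.8857°
tangent length = C·cosβ = 45.1664
L = r1·wrap1 + r2·wrap2 + 2·C·cosβ = 17·3.7021 + 4·2.5811 + 2·45.1664 = 163.5927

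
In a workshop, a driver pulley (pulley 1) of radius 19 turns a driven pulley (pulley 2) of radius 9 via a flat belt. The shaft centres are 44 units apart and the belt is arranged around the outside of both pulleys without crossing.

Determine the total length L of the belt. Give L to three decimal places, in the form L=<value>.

open belt: β = asin((r2−r1)/C) = asin(-10/44) = -13.1366°
wrap1 = π − 2β = 206.2731°
wrap2 = π + 2β = 153.7269°
tangent length = C·cosβ = 42.8486
L = r1·wrap1 + r2·wrap2 + 2·C·cosβ = 19·3.6001 + 9·2.6830 + 2·42.8486 = 178.2473

L=178.247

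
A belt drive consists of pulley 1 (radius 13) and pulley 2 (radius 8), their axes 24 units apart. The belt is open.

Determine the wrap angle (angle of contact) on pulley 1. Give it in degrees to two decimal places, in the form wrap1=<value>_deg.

open belt: β = asin((r2−r1)/C) = asin(-5/24) = -12.0247°
wrap1 = π − 2β = 204.0494°
wrap2 = π + 2β = 155.9506°

wrap1=204.05_deg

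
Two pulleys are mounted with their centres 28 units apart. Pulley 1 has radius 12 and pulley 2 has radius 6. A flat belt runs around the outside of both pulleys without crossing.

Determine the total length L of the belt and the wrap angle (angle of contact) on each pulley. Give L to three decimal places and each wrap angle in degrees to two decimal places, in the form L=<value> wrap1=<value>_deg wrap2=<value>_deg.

open belt: β = asin((r2−r1)/C) = asin(-6/28) = -12.3736°
wrap1 = π − 2β = 204.7473°
wrap2 = π + 2β = 155.2527°
tangent length = C·cosβ = 27.3496
L = r1·wrap1 + r2·wrap2 + 2·C·cosβ = 12·3.5735 + 6·2.7097 + 2·27.3496 = 113.8394

L=113.839 wrap1=204.75_deg wrap2=155.25_deg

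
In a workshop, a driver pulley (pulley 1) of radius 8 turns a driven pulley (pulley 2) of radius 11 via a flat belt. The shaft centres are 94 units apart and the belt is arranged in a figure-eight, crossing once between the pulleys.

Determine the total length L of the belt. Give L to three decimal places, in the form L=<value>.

crossed belt: β = asin((r1+r2)/C) = asin(19/94) = 11.6614°
wrap1 = wrap2 = π + 2β = 203.3228°
tangent length = C·cosβ = 92.0598
L = (r1+r2)·wrap + 2·C·cosβ = 19·3.5487 + 2·92.0598 = 251.5439

L=251.544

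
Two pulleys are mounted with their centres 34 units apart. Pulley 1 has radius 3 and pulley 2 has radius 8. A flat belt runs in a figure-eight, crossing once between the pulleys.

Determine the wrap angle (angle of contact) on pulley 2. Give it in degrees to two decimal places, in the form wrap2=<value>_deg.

wrap2=217.75_deg

crossed belt: β = asin((r1+r2)/C) = asin(11/34) = 18.8765°
wrap1 = wrap2 = π + 2β = 217.7530°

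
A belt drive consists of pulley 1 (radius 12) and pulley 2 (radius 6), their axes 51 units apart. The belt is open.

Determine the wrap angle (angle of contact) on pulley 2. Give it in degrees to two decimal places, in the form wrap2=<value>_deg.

open belt: β = asin((r2−r1)/C) = asin(-6/51) = -6.7563°
wrap1 = π − 2β = 193.5127°
wrap2 = π + 2β = 166.4873°

wrap2=166.49_deg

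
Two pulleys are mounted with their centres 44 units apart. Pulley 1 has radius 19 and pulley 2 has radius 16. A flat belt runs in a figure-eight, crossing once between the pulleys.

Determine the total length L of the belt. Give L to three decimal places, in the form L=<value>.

crossed belt: β = asin((r1+r2)/C) = asin(35/44) = 52.6982°
wrap1 = wrap2 = π + 2β = 285.3964°
tangent length = C·cosβ = 26.6646
L = (r1+r2)·wrap + 2·C·cosβ = 35·4.9811 + 2·26.6646 = 227.6679

L=227.668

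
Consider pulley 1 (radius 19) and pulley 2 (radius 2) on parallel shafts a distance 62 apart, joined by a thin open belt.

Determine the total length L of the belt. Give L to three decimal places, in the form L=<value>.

open belt: β = asin((r2−r1)/C) = asin(-17/62) = -15.9140°
wrap1 = π − 2β = 211.8279°
wrap2 = π + 2β = 148.1721°
tangent length = C·cosβ = 59.6238
L = r1·wrap1 + r2·wrap2 + 2·C·cosβ = 19·3.6971 + 2·2.5861 + 2·59.6238 = 194.6646

L=194.665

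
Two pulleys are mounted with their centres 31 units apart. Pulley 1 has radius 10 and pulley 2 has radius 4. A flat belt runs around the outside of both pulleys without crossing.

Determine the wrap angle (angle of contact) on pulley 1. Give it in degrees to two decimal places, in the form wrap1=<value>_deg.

wrap1=202.32_deg

open belt: β = asin((r2−r1)/C) = asin(-6/31) = -11.1599°
wrap1 = π − 2β = 202.3199°
wrap2 = π + 2β = 157.6801°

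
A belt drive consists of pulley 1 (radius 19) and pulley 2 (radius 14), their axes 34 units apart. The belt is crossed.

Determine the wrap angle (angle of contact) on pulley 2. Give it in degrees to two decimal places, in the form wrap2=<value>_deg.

wrap2=332.14_deg

crossed belt: β = asin((r1+r2)/C) = asin(33/34) = 76.0694°
wrap1 = wrap2 = π + 2β = 332.1389°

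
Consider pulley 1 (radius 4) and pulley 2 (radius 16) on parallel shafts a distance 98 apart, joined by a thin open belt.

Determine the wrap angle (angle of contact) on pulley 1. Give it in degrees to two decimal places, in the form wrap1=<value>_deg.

wrap1=165.93_deg

open belt: β = asin((r2−r1)/C) = asin(12/98) = 7.0335°
wrap1 = π − 2β = 165.9331°
wrap2 = π + 2β = 194.0669°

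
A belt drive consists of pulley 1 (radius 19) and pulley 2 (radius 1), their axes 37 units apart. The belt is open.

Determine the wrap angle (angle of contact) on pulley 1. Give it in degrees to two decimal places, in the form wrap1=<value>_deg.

open belt: β = asin((r2−r1)/C) = asin(-18/37) = -29.1099°
wrap1 = π − 2β = 238.2198°
wrap2 = π + 2β = 121.7802°

wrap1=238.22_deg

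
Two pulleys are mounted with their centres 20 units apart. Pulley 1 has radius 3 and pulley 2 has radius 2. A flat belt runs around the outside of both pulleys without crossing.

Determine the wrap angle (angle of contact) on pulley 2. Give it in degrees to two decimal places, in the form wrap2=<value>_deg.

open belt: β = asin((r2−r1)/C) = asin(-1/20) = -2.8660°
wrap1 = π − 2β = 185.7320°
wrap2 = π + 2β = 174.2680°

wrap2=174.27_deg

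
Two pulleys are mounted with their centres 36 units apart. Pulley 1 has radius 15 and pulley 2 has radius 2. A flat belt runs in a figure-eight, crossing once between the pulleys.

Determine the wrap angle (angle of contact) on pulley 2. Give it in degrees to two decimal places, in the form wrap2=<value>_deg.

crossed belt: β = asin((r1+r2)/C) = asin(17/36) = 28.1786°
wrap1 = wrap2 = π + 2β = 236.3573°

wrap2=236.36_deg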